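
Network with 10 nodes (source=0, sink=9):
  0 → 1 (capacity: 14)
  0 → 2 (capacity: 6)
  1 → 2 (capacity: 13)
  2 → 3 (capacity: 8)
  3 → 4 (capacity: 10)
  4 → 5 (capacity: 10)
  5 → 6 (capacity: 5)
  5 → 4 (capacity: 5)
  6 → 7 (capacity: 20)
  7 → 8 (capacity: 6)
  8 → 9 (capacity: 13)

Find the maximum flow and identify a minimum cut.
Max flow = 5, Min cut edges: (5,6)

Maximum flow: 5
Minimum cut: (5,6)
Partition: S = [0, 1, 2, 3, 4, 5], T = [6, 7, 8, 9]

Max-flow min-cut theorem verified: both equal 5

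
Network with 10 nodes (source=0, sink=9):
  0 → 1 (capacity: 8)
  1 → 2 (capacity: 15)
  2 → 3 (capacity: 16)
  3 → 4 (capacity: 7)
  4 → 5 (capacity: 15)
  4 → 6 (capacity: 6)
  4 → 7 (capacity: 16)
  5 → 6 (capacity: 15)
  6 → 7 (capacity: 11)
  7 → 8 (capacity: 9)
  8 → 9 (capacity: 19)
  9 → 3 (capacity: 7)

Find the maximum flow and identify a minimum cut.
Max flow = 7, Min cut edges: (3,4)

Maximum flow: 7
Minimum cut: (3,4)
Partition: S = [0, 1, 2, 3], T = [4, 5, 6, 7, 8, 9]

Max-flow min-cut theorem verified: both equal 7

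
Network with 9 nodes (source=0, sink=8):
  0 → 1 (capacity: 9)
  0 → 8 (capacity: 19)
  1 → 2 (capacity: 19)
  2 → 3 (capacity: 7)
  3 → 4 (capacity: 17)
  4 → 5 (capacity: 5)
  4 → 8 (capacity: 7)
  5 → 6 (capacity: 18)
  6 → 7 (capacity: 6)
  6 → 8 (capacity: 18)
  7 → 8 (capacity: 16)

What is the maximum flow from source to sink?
Maximum flow = 26

Max flow: 26

Flow assignment:
  0 → 1: 7/9
  0 → 8: 19/19
  1 → 2: 7/19
  2 → 3: 7/7
  3 → 4: 7/17
  4 → 8: 7/7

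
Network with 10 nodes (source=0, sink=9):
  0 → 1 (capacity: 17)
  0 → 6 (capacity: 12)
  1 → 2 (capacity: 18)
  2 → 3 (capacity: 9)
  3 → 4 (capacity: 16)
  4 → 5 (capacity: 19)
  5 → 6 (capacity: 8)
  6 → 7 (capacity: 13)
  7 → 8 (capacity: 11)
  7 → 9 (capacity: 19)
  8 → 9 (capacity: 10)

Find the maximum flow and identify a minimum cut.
Max flow = 13, Min cut edges: (6,7)

Maximum flow: 13
Minimum cut: (6,7)
Partition: S = [0, 1, 2, 3, 4, 5, 6], T = [7, 8, 9]

Max-flow min-cut theorem verified: both equal 13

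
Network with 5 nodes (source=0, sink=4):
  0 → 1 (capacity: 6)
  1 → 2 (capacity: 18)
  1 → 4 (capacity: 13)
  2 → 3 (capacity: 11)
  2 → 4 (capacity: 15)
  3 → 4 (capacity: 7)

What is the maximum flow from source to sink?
Maximum flow = 6

Max flow: 6

Flow assignment:
  0 → 1: 6/6
  1 → 4: 6/13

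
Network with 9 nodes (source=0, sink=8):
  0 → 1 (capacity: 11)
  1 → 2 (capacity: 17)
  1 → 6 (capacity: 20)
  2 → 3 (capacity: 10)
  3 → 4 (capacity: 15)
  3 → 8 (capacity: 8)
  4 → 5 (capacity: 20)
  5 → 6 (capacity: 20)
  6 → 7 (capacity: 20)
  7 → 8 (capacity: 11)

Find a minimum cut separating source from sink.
Min cut value = 11, edges: (0,1)

Min cut value: 11
Partition: S = [0], T = [1, 2, 3, 4, 5, 6, 7, 8]
Cut edges: (0,1)

By max-flow min-cut theorem, max flow = min cut = 11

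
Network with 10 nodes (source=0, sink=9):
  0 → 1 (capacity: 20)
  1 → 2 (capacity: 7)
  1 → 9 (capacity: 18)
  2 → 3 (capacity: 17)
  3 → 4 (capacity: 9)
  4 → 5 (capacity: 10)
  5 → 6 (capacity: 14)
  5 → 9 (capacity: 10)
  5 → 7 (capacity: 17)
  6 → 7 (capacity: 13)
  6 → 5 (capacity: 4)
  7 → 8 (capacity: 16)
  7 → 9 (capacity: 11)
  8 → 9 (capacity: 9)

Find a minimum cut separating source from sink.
Min cut value = 20, edges: (0,1)

Min cut value: 20
Partition: S = [0], T = [1, 2, 3, 4, 5, 6, 7, 8, 9]
Cut edges: (0,1)

By max-flow min-cut theorem, max flow = min cut = 20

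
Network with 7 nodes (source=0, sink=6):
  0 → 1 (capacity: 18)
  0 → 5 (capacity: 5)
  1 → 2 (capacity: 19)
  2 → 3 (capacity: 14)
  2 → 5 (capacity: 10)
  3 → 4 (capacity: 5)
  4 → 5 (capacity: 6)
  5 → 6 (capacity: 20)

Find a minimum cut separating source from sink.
Min cut value = 20, edges: (5,6)

Min cut value: 20
Partition: S = [0, 1, 2, 3, 4, 5], T = [6]
Cut edges: (5,6)

By max-flow min-cut theorem, max flow = min cut = 20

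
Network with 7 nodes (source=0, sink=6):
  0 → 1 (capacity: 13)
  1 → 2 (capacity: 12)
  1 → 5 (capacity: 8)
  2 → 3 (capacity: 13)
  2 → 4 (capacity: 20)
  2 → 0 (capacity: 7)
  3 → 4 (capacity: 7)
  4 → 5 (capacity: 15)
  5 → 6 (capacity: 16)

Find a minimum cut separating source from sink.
Min cut value = 13, edges: (0,1)

Min cut value: 13
Partition: S = [0], T = [1, 2, 3, 4, 5, 6]
Cut edges: (0,1)

By max-flow min-cut theorem, max flow = min cut = 13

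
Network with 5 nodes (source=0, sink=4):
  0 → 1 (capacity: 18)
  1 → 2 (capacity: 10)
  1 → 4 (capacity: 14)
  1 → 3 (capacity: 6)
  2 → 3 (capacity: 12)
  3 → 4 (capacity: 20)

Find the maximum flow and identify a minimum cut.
Max flow = 18, Min cut edges: (0,1)

Maximum flow: 18
Minimum cut: (0,1)
Partition: S = [0], T = [1, 2, 3, 4]

Max-flow min-cut theorem verified: both equal 18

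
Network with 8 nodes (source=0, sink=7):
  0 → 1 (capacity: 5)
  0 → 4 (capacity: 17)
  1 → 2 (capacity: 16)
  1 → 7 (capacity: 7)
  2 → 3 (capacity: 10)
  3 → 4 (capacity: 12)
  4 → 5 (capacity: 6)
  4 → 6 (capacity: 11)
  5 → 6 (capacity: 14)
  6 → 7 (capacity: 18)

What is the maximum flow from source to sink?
Maximum flow = 22

Max flow: 22

Flow assignment:
  0 → 1: 5/5
  0 → 4: 17/17
  1 → 7: 5/7
  4 → 5: 6/6
  4 → 6: 11/11
  5 → 6: 6/14
  6 → 7: 17/18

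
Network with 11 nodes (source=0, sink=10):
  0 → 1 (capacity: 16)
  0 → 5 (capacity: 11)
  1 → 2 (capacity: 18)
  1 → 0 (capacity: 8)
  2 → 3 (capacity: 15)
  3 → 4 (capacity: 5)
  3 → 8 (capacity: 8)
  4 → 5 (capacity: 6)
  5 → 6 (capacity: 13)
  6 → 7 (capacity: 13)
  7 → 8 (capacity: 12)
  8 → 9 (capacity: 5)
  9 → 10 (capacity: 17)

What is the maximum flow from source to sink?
Maximum flow = 5

Max flow: 5

Flow assignment:
  0 → 1: 5/16
  1 → 2: 5/18
  2 → 3: 5/15
  3 → 8: 5/8
  8 → 9: 5/5
  9 → 10: 5/17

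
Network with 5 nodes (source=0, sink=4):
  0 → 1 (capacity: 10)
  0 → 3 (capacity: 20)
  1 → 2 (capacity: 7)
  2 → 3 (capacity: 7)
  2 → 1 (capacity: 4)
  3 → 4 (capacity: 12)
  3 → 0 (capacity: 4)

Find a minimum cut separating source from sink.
Min cut value = 12, edges: (3,4)

Min cut value: 12
Partition: S = [0, 1, 2, 3], T = [4]
Cut edges: (3,4)

By max-flow min-cut theorem, max flow = min cut = 12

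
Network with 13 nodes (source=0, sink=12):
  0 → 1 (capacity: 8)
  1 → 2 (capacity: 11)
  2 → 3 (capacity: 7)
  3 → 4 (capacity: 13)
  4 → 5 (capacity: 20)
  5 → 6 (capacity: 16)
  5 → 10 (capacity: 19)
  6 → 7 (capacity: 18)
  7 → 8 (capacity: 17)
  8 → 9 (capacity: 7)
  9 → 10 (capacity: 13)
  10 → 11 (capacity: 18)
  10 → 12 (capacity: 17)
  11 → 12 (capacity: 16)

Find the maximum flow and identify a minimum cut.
Max flow = 7, Min cut edges: (2,3)

Maximum flow: 7
Minimum cut: (2,3)
Partition: S = [0, 1, 2], T = [3, 4, 5, 6, 7, 8, 9, 10, 11, 12]

Max-flow min-cut theorem verified: both equal 7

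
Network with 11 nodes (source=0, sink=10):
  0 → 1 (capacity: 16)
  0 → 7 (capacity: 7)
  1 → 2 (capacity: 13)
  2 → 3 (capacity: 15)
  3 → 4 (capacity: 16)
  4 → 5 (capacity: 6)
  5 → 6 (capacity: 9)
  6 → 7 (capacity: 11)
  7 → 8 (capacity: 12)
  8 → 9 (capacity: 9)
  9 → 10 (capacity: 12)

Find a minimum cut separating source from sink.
Min cut value = 9, edges: (8,9)

Min cut value: 9
Partition: S = [0, 1, 2, 3, 4, 5, 6, 7, 8], T = [9, 10]
Cut edges: (8,9)

By max-flow min-cut theorem, max flow = min cut = 9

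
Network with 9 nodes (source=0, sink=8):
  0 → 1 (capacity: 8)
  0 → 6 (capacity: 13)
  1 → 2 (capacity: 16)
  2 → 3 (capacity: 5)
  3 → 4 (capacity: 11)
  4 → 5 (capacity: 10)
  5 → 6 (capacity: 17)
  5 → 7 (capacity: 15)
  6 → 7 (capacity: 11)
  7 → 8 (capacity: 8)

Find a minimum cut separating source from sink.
Min cut value = 8, edges: (7,8)

Min cut value: 8
Partition: S = [0, 1, 2, 3, 4, 5, 6, 7], T = [8]
Cut edges: (7,8)

By max-flow min-cut theorem, max flow = min cut = 8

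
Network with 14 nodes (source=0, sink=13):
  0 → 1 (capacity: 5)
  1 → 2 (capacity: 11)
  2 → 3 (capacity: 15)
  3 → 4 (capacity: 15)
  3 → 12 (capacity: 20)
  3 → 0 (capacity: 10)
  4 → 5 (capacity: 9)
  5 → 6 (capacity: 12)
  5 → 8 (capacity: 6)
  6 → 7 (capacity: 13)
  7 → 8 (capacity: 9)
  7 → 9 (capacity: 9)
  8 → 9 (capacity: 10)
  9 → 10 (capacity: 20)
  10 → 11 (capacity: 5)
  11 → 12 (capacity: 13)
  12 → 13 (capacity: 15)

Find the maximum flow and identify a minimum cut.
Max flow = 5, Min cut edges: (0,1)

Maximum flow: 5
Minimum cut: (0,1)
Partition: S = [0], T = [1, 2, 3, 4, 5, 6, 7, 8, 9, 10, 11, 12, 13]

Max-flow min-cut theorem verified: both equal 5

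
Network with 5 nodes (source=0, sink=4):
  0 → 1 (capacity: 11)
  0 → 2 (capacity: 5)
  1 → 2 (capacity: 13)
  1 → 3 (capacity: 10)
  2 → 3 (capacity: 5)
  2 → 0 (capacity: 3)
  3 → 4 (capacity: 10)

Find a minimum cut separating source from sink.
Min cut value = 10, edges: (3,4)

Min cut value: 10
Partition: S = [0, 1, 2, 3], T = [4]
Cut edges: (3,4)

By max-flow min-cut theorem, max flow = min cut = 10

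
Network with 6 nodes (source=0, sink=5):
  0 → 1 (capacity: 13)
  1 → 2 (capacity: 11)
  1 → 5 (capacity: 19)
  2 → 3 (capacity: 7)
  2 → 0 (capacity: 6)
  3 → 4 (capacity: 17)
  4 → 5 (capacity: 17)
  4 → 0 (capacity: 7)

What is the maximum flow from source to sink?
Maximum flow = 13

Max flow: 13

Flow assignment:
  0 → 1: 13/13
  1 → 5: 13/19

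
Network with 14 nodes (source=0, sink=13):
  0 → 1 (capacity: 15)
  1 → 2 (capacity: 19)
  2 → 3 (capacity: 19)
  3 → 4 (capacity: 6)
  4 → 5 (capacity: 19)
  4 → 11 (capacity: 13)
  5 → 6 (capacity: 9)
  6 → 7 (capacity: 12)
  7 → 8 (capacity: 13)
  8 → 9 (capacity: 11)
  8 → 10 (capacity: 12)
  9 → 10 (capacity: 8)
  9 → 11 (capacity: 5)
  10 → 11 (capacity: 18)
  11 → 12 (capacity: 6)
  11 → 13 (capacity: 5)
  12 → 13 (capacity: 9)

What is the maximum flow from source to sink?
Maximum flow = 6

Max flow: 6

Flow assignment:
  0 → 1: 6/15
  1 → 2: 6/19
  2 → 3: 6/19
  3 → 4: 6/6
  4 → 11: 6/13
  11 → 12: 1/6
  11 → 13: 5/5
  12 → 13: 1/9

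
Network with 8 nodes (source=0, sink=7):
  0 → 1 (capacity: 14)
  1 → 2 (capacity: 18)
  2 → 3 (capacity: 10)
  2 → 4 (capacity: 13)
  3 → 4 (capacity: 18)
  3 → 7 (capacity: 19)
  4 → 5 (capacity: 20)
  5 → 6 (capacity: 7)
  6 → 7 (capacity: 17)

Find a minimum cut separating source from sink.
Min cut value = 14, edges: (0,1)

Min cut value: 14
Partition: S = [0], T = [1, 2, 3, 4, 5, 6, 7]
Cut edges: (0,1)

By max-flow min-cut theorem, max flow = min cut = 14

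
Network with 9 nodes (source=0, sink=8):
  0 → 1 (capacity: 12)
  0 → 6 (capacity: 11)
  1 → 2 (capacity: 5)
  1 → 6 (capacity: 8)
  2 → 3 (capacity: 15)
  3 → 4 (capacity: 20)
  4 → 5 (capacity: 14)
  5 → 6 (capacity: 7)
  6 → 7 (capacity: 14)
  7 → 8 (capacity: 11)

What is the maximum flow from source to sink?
Maximum flow = 11

Max flow: 11

Flow assignment:
  0 → 1: 11/12
  1 → 2: 4/5
  1 → 6: 7/8
  2 → 3: 4/15
  3 → 4: 4/20
  4 → 5: 4/14
  5 → 6: 4/7
  6 → 7: 11/14
  7 → 8: 11/11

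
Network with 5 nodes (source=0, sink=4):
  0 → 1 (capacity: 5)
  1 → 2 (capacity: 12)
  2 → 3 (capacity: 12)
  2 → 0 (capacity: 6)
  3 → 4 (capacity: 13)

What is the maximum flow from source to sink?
Maximum flow = 5

Max flow: 5

Flow assignment:
  0 → 1: 5/5
  1 → 2: 5/12
  2 → 3: 5/12
  3 → 4: 5/13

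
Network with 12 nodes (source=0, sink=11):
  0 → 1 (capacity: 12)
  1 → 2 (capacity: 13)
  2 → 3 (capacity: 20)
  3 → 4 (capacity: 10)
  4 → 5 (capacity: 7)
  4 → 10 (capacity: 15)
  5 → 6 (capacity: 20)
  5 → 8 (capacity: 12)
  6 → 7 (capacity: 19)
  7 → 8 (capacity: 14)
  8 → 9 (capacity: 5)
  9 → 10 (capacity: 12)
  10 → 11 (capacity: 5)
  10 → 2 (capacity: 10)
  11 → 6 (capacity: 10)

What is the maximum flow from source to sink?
Maximum flow = 5

Max flow: 5

Flow assignment:
  0 → 1: 5/12
  1 → 2: 5/13
  2 → 3: 10/20
  3 → 4: 10/10
  4 → 10: 10/15
  10 → 11: 5/5
  10 → 2: 5/10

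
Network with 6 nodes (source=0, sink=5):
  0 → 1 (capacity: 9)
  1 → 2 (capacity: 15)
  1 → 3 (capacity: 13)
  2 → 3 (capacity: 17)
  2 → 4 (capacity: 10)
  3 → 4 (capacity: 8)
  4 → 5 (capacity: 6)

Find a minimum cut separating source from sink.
Min cut value = 6, edges: (4,5)

Min cut value: 6
Partition: S = [0, 1, 2, 3, 4], T = [5]
Cut edges: (4,5)

By max-flow min-cut theorem, max flow = min cut = 6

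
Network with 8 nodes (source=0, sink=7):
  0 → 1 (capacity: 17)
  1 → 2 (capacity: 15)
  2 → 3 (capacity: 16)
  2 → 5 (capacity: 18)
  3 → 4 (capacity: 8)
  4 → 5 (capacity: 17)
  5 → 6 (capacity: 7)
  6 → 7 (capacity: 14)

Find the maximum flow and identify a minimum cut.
Max flow = 7, Min cut edges: (5,6)

Maximum flow: 7
Minimum cut: (5,6)
Partition: S = [0, 1, 2, 3, 4, 5], T = [6, 7]

Max-flow min-cut theorem verified: both equal 7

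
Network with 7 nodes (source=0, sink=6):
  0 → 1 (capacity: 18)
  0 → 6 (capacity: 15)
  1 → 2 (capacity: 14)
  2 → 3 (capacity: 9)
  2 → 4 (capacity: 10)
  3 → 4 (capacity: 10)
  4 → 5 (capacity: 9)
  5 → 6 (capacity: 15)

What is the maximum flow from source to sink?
Maximum flow = 24

Max flow: 24

Flow assignment:
  0 → 1: 9/18
  0 → 6: 15/15
  1 → 2: 9/14
  2 → 4: 9/10
  4 → 5: 9/9
  5 → 6: 9/15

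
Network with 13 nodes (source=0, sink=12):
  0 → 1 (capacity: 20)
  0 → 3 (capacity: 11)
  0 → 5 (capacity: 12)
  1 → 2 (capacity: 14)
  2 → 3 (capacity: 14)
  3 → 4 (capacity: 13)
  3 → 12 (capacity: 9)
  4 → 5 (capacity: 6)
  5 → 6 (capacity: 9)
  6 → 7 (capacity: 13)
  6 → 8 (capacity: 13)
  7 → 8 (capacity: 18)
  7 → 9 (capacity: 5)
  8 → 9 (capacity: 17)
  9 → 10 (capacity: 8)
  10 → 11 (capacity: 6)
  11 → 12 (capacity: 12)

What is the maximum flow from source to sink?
Maximum flow = 15

Max flow: 15

Flow assignment:
  0 → 3: 9/11
  0 → 5: 6/12
  3 → 12: 9/9
  5 → 6: 6/9
  6 → 7: 6/13
  7 → 8: 3/18
  7 → 9: 3/5
  8 → 9: 3/17
  9 → 10: 6/8
  10 → 11: 6/6
  11 → 12: 6/12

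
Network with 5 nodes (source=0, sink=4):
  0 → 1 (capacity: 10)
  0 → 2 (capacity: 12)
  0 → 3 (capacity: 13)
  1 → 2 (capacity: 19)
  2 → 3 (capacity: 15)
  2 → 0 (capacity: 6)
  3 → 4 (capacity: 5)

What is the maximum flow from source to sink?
Maximum flow = 5

Max flow: 5

Flow assignment:
  0 → 1: 10/10
  1 → 2: 10/19
  2 → 3: 5/15
  2 → 0: 5/6
  3 → 4: 5/5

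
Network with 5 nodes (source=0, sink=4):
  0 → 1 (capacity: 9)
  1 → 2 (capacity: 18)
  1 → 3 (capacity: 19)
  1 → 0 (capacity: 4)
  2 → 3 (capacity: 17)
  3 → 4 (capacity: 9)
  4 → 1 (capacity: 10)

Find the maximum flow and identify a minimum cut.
Max flow = 9, Min cut edges: (3,4)

Maximum flow: 9
Minimum cut: (3,4)
Partition: S = [0, 1, 2, 3], T = [4]

Max-flow min-cut theorem verified: both equal 9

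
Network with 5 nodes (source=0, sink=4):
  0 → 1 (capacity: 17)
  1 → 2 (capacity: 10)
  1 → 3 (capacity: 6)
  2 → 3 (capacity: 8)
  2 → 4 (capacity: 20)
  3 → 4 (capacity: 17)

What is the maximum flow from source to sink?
Maximum flow = 16

Max flow: 16

Flow assignment:
  0 → 1: 16/17
  1 → 2: 10/10
  1 → 3: 6/6
  2 → 4: 10/20
  3 → 4: 6/17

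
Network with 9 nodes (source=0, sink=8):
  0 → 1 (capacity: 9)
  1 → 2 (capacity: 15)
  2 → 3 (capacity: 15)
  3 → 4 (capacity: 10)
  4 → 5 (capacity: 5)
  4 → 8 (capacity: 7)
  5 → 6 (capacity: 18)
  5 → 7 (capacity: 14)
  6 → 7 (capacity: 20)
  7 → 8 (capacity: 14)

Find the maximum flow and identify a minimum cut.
Max flow = 9, Min cut edges: (0,1)

Maximum flow: 9
Minimum cut: (0,1)
Partition: S = [0], T = [1, 2, 3, 4, 5, 6, 7, 8]

Max-flow min-cut theorem verified: both equal 9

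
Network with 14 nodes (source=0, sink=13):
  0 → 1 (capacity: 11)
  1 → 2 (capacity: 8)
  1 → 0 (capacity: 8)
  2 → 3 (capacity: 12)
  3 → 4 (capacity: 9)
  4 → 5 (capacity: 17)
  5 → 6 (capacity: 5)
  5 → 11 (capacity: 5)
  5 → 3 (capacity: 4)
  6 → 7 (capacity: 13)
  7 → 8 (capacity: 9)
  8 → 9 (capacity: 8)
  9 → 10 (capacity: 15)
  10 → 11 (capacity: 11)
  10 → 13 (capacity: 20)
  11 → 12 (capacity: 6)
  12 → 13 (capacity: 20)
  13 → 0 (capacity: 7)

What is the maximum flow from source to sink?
Maximum flow = 8

Max flow: 8

Flow assignment:
  0 → 1: 8/11
  1 → 2: 8/8
  2 → 3: 8/12
  3 → 4: 8/9
  4 → 5: 8/17
  5 → 6: 3/5
  5 → 11: 5/5
  6 → 7: 3/13
  7 → 8: 3/9
  8 → 9: 3/8
  9 → 10: 3/15
  10 → 13: 3/20
  11 → 12: 5/6
  12 → 13: 5/20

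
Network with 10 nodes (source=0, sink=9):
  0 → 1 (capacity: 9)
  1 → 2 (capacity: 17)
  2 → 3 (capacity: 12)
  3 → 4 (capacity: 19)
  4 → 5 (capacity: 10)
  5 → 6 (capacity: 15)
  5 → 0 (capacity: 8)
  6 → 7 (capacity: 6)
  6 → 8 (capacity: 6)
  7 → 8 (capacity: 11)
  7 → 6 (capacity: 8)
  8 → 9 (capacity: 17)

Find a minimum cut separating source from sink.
Min cut value = 9, edges: (0,1)

Min cut value: 9
Partition: S = [0], T = [1, 2, 3, 4, 5, 6, 7, 8, 9]
Cut edges: (0,1)

By max-flow min-cut theorem, max flow = min cut = 9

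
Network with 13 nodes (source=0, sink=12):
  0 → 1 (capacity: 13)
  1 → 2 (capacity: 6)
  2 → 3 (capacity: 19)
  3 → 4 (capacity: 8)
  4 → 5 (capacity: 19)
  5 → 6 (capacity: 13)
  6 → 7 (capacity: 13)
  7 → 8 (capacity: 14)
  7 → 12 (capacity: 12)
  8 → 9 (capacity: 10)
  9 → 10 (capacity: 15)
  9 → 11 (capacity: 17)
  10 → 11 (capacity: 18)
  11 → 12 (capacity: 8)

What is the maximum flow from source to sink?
Maximum flow = 6

Max flow: 6

Flow assignment:
  0 → 1: 6/13
  1 → 2: 6/6
  2 → 3: 6/19
  3 → 4: 6/8
  4 → 5: 6/19
  5 → 6: 6/13
  6 → 7: 6/13
  7 → 12: 6/12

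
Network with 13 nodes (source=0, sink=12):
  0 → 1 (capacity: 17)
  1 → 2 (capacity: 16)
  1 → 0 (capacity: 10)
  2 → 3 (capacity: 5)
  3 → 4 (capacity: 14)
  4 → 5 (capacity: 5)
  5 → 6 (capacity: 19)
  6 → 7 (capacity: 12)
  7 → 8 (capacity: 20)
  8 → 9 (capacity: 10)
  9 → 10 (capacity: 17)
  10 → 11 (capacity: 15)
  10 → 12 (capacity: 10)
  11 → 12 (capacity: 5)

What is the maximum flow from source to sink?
Maximum flow = 5

Max flow: 5

Flow assignment:
  0 → 1: 5/17
  1 → 2: 5/16
  2 → 3: 5/5
  3 → 4: 5/14
  4 → 5: 5/5
  5 → 6: 5/19
  6 → 7: 5/12
  7 → 8: 5/20
  8 → 9: 5/10
  9 → 10: 5/17
  10 → 12: 5/10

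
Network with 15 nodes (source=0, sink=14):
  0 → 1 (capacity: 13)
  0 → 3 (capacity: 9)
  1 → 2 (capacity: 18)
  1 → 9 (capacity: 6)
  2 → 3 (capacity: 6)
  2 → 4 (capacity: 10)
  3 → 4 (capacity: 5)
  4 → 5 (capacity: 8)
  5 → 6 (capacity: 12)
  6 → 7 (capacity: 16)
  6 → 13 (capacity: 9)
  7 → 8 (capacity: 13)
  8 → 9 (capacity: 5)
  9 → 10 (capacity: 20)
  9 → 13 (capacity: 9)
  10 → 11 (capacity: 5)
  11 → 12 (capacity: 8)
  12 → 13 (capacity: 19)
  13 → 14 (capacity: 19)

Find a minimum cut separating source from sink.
Min cut value = 14, edges: (1,9), (4,5)

Min cut value: 14
Partition: S = [0, 1, 2, 3, 4], T = [5, 6, 7, 8, 9, 10, 11, 12, 13, 14]
Cut edges: (1,9), (4,5)

By max-flow min-cut theorem, max flow = min cut = 14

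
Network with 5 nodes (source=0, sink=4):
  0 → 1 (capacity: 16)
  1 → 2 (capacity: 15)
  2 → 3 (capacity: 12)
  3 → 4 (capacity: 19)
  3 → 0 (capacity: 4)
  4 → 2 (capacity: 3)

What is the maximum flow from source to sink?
Maximum flow = 12

Max flow: 12

Flow assignment:
  0 → 1: 12/16
  1 → 2: 12/15
  2 → 3: 12/12
  3 → 4: 12/19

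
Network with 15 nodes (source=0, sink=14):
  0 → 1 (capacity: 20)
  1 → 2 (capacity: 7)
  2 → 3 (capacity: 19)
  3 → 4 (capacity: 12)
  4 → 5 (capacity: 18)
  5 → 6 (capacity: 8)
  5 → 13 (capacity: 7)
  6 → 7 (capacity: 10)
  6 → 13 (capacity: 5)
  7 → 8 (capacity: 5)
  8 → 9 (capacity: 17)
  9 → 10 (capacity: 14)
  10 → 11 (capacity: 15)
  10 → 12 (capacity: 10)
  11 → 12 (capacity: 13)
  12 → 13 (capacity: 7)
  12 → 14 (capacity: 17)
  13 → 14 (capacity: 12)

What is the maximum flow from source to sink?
Maximum flow = 7

Max flow: 7

Flow assignment:
  0 → 1: 7/20
  1 → 2: 7/7
  2 → 3: 7/19
  3 → 4: 7/12
  4 → 5: 7/18
  5 → 13: 7/7
  13 → 14: 7/12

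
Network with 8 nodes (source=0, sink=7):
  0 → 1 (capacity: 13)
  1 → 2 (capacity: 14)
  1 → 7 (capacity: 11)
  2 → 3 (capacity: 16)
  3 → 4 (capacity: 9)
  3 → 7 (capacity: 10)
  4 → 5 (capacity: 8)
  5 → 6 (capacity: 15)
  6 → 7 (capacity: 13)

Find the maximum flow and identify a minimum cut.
Max flow = 13, Min cut edges: (0,1)

Maximum flow: 13
Minimum cut: (0,1)
Partition: S = [0], T = [1, 2, 3, 4, 5, 6, 7]

Max-flow min-cut theorem verified: both equal 13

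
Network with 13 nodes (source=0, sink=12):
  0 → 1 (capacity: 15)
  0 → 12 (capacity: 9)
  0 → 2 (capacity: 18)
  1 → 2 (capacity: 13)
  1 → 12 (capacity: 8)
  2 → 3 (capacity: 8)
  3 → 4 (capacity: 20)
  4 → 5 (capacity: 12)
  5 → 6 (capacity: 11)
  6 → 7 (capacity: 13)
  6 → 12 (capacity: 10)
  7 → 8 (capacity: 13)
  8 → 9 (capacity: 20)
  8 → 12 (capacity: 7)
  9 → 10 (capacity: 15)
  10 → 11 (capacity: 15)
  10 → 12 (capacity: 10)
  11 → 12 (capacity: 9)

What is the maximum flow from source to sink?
Maximum flow = 25

Max flow: 25

Flow assignment:
  0 → 1: 8/15
  0 → 12: 9/9
  0 → 2: 8/18
  1 → 12: 8/8
  2 → 3: 8/8
  3 → 4: 8/20
  4 → 5: 8/12
  5 → 6: 8/11
  6 → 12: 8/10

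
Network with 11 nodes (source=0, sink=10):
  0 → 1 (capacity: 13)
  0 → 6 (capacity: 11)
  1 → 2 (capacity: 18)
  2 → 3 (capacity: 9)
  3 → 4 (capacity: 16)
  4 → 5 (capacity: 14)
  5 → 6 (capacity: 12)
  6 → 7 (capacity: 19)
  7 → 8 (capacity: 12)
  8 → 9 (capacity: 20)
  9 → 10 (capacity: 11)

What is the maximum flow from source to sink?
Maximum flow = 11

Max flow: 11

Flow assignment:
  0 → 1: 9/13
  0 → 6: 2/11
  1 → 2: 9/18
  2 → 3: 9/9
  3 → 4: 9/16
  4 → 5: 9/14
  5 → 6: 9/12
  6 → 7: 11/19
  7 → 8: 11/12
  8 → 9: 11/20
  9 → 10: 11/11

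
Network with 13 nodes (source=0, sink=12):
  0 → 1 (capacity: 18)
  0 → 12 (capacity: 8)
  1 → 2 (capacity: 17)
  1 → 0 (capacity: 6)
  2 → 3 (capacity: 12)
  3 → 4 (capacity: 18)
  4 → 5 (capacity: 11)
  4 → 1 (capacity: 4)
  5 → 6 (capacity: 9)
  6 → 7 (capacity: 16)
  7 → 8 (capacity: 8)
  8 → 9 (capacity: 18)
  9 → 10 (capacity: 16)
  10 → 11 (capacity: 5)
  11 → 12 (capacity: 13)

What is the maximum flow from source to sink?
Maximum flow = 13

Max flow: 13

Flow assignment:
  0 → 1: 5/18
  0 → 12: 8/8
  1 → 2: 9/17
  2 → 3: 9/12
  3 → 4: 9/18
  4 → 5: 5/11
  4 → 1: 4/4
  5 → 6: 5/9
  6 → 7: 5/16
  7 → 8: 5/8
  8 → 9: 5/18
  9 → 10: 5/16
  10 → 11: 5/5
  11 → 12: 5/13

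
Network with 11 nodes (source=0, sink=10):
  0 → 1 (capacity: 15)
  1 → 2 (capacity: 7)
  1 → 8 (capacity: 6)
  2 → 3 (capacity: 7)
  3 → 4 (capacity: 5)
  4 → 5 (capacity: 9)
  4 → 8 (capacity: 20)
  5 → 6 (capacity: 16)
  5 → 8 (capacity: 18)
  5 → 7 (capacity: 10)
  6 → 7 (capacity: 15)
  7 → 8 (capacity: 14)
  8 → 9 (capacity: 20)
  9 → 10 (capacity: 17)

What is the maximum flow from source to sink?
Maximum flow = 11

Max flow: 11

Flow assignment:
  0 → 1: 11/15
  1 → 2: 5/7
  1 → 8: 6/6
  2 → 3: 5/7
  3 → 4: 5/5
  4 → 8: 5/20
  8 → 9: 11/20
  9 → 10: 11/17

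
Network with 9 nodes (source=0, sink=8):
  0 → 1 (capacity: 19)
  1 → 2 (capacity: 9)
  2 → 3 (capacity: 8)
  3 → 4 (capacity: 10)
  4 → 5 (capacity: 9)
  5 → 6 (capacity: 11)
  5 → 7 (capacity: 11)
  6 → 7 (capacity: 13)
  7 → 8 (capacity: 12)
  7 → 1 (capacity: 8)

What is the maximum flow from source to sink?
Maximum flow = 8

Max flow: 8

Flow assignment:
  0 → 1: 8/19
  1 → 2: 8/9
  2 → 3: 8/8
  3 → 4: 8/10
  4 → 5: 8/9
  5 → 7: 8/11
  7 → 8: 8/12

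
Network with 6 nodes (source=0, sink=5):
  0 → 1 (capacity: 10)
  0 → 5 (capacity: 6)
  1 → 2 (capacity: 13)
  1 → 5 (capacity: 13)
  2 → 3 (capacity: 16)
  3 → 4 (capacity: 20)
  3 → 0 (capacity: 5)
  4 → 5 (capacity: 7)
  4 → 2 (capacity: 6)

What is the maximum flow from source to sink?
Maximum flow = 16

Max flow: 16

Flow assignment:
  0 → 1: 10/10
  0 → 5: 6/6
  1 → 5: 10/13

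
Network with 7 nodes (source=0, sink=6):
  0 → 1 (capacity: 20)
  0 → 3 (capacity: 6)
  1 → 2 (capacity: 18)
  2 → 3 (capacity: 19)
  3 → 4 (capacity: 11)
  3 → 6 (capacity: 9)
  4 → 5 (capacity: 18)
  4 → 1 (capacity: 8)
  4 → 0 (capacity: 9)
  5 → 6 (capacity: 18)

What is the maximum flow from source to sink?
Maximum flow = 20

Max flow: 20

Flow assignment:
  0 → 1: 18/20
  0 → 3: 2/6
  1 → 2: 18/18
  2 → 3: 18/19
  3 → 4: 11/11
  3 → 6: 9/9
  4 → 5: 11/18
  5 → 6: 11/18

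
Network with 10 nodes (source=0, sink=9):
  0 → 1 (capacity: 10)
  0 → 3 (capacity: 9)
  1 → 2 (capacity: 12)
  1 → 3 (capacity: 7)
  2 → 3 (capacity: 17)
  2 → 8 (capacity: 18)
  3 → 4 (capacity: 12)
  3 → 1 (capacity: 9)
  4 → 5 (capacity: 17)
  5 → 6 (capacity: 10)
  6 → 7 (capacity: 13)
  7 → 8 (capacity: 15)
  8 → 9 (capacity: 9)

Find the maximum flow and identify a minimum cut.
Max flow = 9, Min cut edges: (8,9)

Maximum flow: 9
Minimum cut: (8,9)
Partition: S = [0, 1, 2, 3, 4, 5, 6, 7, 8], T = [9]

Max-flow min-cut theorem verified: both equal 9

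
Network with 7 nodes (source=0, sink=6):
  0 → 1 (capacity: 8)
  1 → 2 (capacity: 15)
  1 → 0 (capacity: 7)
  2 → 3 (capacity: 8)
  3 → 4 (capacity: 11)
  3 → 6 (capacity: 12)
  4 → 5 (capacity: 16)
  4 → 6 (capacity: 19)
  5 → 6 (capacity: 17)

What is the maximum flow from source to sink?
Maximum flow = 8

Max flow: 8

Flow assignment:
  0 → 1: 8/8
  1 → 2: 8/15
  2 → 3: 8/8
  3 → 6: 8/12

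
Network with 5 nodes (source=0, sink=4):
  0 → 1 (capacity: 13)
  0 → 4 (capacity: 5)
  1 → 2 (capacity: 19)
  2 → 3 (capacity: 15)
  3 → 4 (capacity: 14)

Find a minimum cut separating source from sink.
Min cut value = 18, edges: (0,1), (0,4)

Min cut value: 18
Partition: S = [0], T = [1, 2, 3, 4]
Cut edges: (0,1), (0,4)

By max-flow min-cut theorem, max flow = min cut = 18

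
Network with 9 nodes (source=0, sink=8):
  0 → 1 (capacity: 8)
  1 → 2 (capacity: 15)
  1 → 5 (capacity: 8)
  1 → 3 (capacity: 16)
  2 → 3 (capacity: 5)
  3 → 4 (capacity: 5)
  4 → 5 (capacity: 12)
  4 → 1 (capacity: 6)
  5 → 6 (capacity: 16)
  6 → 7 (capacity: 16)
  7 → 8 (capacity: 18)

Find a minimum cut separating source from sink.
Min cut value = 8, edges: (0,1)

Min cut value: 8
Partition: S = [0], T = [1, 2, 3, 4, 5, 6, 7, 8]
Cut edges: (0,1)

By max-flow min-cut theorem, max flow = min cut = 8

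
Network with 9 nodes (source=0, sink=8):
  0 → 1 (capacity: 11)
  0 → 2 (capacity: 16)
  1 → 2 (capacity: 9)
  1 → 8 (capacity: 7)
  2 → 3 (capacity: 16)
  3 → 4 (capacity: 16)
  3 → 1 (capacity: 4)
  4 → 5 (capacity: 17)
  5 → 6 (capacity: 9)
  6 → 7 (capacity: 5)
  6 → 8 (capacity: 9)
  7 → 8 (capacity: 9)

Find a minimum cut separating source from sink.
Min cut value = 16, edges: (1,8), (5,6)

Min cut value: 16
Partition: S = [0, 1, 2, 3, 4, 5], T = [6, 7, 8]
Cut edges: (1,8), (5,6)

By max-flow min-cut theorem, max flow = min cut = 16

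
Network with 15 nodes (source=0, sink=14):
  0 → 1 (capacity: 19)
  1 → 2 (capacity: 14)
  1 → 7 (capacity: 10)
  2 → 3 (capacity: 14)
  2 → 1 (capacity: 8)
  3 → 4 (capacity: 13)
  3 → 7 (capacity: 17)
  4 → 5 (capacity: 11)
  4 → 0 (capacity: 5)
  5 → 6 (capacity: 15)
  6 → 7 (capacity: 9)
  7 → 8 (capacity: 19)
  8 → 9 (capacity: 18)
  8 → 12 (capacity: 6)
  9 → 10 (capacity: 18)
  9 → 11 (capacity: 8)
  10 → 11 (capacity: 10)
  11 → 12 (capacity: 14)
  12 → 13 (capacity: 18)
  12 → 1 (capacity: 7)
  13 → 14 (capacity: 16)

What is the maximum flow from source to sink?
Maximum flow = 16

Max flow: 16

Flow assignment:
  0 → 1: 16/19
  1 → 2: 9/14
  1 → 7: 10/10
  2 → 3: 9/14
  3 → 7: 9/17
  7 → 8: 19/19
  8 → 9: 13/18
  8 → 12: 6/6
  9 → 10: 5/18
  9 → 11: 8/8
  10 → 11: 5/10
  11 → 12: 13/14
  12 → 13: 16/18
  12 → 1: 3/7
  13 → 14: 16/16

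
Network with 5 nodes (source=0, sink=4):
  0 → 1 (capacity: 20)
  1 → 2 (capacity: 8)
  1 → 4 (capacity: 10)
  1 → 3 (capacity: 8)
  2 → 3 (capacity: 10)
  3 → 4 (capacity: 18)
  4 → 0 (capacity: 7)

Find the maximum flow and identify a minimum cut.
Max flow = 20, Min cut edges: (0,1)

Maximum flow: 20
Minimum cut: (0,1)
Partition: S = [0], T = [1, 2, 3, 4]

Max-flow min-cut theorem verified: both equal 20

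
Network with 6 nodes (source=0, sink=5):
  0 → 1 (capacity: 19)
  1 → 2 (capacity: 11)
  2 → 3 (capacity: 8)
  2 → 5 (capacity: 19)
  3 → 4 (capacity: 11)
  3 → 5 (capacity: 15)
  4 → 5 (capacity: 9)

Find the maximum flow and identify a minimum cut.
Max flow = 11, Min cut edges: (1,2)

Maximum flow: 11
Minimum cut: (1,2)
Partition: S = [0, 1], T = [2, 3, 4, 5]

Max-flow min-cut theorem verified: both equal 11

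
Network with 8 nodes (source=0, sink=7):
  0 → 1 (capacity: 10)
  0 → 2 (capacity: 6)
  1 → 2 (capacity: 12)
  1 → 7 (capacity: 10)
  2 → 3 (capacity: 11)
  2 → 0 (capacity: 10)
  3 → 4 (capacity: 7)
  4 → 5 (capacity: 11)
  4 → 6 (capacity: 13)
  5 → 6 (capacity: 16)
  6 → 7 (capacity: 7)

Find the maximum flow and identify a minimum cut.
Max flow = 16, Min cut edges: (0,1), (0,2)

Maximum flow: 16
Minimum cut: (0,1), (0,2)
Partition: S = [0], T = [1, 2, 3, 4, 5, 6, 7]

Max-flow min-cut theorem verified: both equal 16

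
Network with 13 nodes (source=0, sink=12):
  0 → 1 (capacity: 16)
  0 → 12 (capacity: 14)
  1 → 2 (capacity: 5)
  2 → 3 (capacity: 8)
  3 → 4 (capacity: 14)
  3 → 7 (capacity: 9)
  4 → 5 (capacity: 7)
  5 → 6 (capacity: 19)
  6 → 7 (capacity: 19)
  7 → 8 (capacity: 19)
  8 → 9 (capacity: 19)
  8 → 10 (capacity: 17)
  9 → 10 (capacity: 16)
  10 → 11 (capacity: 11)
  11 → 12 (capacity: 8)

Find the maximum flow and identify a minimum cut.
Max flow = 19, Min cut edges: (0,12), (1,2)

Maximum flow: 19
Minimum cut: (0,12), (1,2)
Partition: S = [0, 1], T = [2, 3, 4, 5, 6, 7, 8, 9, 10, 11, 12]

Max-flow min-cut theorem verified: both equal 19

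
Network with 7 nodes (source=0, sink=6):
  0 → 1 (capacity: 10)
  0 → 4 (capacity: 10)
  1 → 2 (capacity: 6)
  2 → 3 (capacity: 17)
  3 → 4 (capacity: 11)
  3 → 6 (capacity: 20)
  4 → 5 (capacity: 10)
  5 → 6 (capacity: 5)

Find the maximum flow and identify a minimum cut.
Max flow = 11, Min cut edges: (1,2), (5,6)

Maximum flow: 11
Minimum cut: (1,2), (5,6)
Partition: S = [0, 1, 4, 5], T = [2, 3, 6]

Max-flow min-cut theorem verified: both equal 11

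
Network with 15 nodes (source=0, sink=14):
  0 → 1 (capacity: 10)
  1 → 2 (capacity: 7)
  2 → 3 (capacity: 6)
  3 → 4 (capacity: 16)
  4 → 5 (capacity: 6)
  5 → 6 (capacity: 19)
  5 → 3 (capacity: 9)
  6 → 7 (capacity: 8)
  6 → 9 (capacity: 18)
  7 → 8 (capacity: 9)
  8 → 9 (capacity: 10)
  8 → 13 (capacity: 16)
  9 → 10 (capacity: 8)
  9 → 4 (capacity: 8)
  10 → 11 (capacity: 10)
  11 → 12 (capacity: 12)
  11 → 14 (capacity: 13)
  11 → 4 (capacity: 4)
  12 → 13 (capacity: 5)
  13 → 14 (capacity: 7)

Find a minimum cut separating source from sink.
Min cut value = 6, edges: (4,5)

Min cut value: 6
Partition: S = [0, 1, 2, 3, 4], T = [5, 6, 7, 8, 9, 10, 11, 12, 13, 14]
Cut edges: (4,5)

By max-flow min-cut theorem, max flow = min cut = 6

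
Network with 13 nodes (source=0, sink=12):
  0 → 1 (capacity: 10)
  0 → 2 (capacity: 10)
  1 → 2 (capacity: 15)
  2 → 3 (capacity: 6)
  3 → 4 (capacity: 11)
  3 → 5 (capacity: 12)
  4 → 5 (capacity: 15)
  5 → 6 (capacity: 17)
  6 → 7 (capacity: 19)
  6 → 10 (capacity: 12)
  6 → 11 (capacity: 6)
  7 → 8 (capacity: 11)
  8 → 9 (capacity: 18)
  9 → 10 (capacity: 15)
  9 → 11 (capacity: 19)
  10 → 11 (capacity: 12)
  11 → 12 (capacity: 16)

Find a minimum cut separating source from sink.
Min cut value = 6, edges: (2,3)

Min cut value: 6
Partition: S = [0, 1, 2], T = [3, 4, 5, 6, 7, 8, 9, 10, 11, 12]
Cut edges: (2,3)

By max-flow min-cut theorem, max flow = min cut = 6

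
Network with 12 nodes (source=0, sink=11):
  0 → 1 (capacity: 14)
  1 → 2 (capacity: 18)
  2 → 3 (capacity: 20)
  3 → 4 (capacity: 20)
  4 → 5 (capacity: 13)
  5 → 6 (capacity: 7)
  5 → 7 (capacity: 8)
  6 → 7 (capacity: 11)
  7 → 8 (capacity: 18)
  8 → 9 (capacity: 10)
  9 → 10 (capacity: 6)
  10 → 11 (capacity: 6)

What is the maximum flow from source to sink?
Maximum flow = 6

Max flow: 6

Flow assignment:
  0 → 1: 6/14
  1 → 2: 6/18
  2 → 3: 6/20
  3 → 4: 6/20
  4 → 5: 6/13
  5 → 6: 5/7
  5 → 7: 1/8
  6 → 7: 5/11
  7 → 8: 6/18
  8 → 9: 6/10
  9 → 10: 6/6
  10 → 11: 6/6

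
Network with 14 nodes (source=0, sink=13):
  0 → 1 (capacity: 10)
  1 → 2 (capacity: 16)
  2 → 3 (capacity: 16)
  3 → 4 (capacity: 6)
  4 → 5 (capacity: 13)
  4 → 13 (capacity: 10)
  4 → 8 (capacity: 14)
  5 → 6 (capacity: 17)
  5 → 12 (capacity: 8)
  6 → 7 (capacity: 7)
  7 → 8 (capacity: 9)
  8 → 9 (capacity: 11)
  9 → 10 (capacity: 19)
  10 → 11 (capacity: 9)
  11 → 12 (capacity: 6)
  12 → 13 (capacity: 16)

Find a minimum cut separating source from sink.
Min cut value = 6, edges: (3,4)

Min cut value: 6
Partition: S = [0, 1, 2, 3], T = [4, 5, 6, 7, 8, 9, 10, 11, 12, 13]
Cut edges: (3,4)

By max-flow min-cut theorem, max flow = min cut = 6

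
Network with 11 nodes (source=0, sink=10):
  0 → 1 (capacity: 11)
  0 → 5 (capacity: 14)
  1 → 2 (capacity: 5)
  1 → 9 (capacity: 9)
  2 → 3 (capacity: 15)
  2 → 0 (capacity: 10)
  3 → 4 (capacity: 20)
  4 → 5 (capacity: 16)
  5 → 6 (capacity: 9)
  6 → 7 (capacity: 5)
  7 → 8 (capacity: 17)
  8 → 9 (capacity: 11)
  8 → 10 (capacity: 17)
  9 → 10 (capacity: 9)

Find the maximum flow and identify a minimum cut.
Max flow = 14, Min cut edges: (6,7), (9,10)

Maximum flow: 14
Minimum cut: (6,7), (9,10)
Partition: S = [0, 1, 2, 3, 4, 5, 6, 9], T = [7, 8, 10]

Max-flow min-cut theorem verified: both equal 14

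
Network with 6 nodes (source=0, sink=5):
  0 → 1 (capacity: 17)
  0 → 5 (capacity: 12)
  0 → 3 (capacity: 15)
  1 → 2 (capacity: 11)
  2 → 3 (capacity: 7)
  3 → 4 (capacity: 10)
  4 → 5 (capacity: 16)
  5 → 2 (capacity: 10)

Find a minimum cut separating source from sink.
Min cut value = 22, edges: (0,5), (3,4)

Min cut value: 22
Partition: S = [0, 1, 2, 3], T = [4, 5]
Cut edges: (0,5), (3,4)

By max-flow min-cut theorem, max flow = min cut = 22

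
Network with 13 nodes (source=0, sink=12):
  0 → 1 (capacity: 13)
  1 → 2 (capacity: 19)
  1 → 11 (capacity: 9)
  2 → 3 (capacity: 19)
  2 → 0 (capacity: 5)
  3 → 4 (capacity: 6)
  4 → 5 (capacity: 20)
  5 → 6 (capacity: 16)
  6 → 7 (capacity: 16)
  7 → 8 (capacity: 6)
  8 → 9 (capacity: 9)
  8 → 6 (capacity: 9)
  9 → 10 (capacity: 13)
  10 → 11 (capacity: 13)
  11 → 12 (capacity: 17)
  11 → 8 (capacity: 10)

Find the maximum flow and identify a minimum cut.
Max flow = 13, Min cut edges: (0,1)

Maximum flow: 13
Minimum cut: (0,1)
Partition: S = [0], T = [1, 2, 3, 4, 5, 6, 7, 8, 9, 10, 11, 12]

Max-flow min-cut theorem verified: both equal 13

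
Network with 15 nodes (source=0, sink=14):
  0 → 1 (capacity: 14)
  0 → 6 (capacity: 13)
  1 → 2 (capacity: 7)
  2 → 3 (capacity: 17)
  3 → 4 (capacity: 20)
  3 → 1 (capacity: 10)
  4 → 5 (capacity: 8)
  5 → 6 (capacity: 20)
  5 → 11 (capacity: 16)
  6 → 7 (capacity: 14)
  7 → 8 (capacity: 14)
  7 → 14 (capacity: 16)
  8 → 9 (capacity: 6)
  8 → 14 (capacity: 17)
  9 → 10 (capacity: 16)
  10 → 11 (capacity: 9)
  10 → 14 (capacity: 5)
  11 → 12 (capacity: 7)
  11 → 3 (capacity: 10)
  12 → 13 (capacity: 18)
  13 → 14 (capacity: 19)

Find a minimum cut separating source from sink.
Min cut value = 20, edges: (0,6), (1,2)

Min cut value: 20
Partition: S = [0, 1], T = [2, 3, 4, 5, 6, 7, 8, 9, 10, 11, 12, 13, 14]
Cut edges: (0,6), (1,2)

By max-flow min-cut theorem, max flow = min cut = 20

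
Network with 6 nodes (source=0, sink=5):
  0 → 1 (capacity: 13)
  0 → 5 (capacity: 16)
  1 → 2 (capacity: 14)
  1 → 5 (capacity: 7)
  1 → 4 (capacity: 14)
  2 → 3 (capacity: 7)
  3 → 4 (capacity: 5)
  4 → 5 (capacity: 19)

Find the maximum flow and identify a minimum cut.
Max flow = 29, Min cut edges: (0,1), (0,5)

Maximum flow: 29
Minimum cut: (0,1), (0,5)
Partition: S = [0], T = [1, 2, 3, 4, 5]

Max-flow min-cut theorem verified: both equal 29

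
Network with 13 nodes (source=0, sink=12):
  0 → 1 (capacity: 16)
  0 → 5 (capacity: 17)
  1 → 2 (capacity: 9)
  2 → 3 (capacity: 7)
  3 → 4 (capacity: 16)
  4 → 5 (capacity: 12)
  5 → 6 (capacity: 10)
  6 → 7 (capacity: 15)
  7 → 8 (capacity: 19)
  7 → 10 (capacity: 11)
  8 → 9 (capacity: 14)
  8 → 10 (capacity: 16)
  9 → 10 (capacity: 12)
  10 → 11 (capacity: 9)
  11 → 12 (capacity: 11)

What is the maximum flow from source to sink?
Maximum flow = 9

Max flow: 9

Flow assignment:
  0 → 1: 7/16
  0 → 5: 2/17
  1 → 2: 7/9
  2 → 3: 7/7
  3 → 4: 7/16
  4 → 5: 7/12
  5 → 6: 9/10
  6 → 7: 9/15
  7 → 10: 9/11
  10 → 11: 9/9
  11 → 12: 9/11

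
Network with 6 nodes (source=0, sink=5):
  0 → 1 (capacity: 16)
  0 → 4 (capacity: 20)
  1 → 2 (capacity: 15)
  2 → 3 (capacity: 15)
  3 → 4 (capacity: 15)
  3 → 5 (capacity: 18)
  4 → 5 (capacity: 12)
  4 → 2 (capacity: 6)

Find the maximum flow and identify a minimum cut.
Max flow = 27, Min cut edges: (2,3), (4,5)

Maximum flow: 27
Minimum cut: (2,3), (4,5)
Partition: S = [0, 1, 2, 4], T = [3, 5]

Max-flow min-cut theorem verified: both equal 27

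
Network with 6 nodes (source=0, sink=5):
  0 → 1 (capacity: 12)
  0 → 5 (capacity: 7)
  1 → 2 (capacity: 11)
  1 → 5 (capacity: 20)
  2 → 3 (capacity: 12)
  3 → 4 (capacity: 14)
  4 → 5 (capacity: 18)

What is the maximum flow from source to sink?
Maximum flow = 19

Max flow: 19

Flow assignment:
  0 → 1: 12/12
  0 → 5: 7/7
  1 → 5: 12/20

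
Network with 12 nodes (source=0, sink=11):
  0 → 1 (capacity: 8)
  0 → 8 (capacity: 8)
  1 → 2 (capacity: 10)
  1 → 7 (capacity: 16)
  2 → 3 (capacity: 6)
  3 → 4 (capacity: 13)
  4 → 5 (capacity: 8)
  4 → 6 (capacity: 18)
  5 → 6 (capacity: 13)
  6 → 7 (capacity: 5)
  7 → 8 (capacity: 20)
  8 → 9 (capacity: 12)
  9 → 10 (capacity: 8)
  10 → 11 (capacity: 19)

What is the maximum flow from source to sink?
Maximum flow = 8

Max flow: 8

Flow assignment:
  0 → 1: 8/8
  1 → 7: 8/16
  7 → 8: 8/20
  8 → 9: 8/12
  9 → 10: 8/8
  10 → 11: 8/19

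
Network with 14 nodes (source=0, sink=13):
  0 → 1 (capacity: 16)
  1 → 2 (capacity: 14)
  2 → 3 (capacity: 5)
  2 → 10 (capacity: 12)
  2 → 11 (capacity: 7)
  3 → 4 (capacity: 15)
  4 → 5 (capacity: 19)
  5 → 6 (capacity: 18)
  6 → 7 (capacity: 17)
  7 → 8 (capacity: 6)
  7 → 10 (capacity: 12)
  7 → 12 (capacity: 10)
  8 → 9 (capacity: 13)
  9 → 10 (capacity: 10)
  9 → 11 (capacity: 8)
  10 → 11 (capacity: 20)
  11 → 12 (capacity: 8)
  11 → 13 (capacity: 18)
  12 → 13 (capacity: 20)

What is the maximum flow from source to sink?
Maximum flow = 14

Max flow: 14

Flow assignment:
  0 → 1: 14/16
  1 → 2: 14/14
  2 → 10: 7/12
  2 → 11: 7/7
  10 → 11: 7/20
  11 → 13: 14/18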